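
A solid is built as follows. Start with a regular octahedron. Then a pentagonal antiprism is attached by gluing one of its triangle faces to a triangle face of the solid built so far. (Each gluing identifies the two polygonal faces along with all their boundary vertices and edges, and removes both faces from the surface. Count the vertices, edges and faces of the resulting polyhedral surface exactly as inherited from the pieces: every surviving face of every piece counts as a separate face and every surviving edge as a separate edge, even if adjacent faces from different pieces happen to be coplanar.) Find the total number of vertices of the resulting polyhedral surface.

A regular octahedron: V=6, E=12, F=8.
Attach a pentagonal antiprism (V=10, E=20, F=12) along a 3-gon: merge 3 vertices and 3 edges, delete both glued faces → V=13, E=29, F=18.
Check: V − E + F = 13 − 29 + 18 = 2.

13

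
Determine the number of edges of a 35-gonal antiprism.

140

An antiprism on an n-gon has two n-gon caps and 2n triangles: V = 2·35 = 70, E = 4·35 = 140, F = 2·35 + 2 = 72.
Check: V − E + F = 70 − 140 + 72 = 2.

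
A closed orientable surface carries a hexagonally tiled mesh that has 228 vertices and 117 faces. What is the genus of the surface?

Every face is a hexagon, so 2E = 6·117 = 702, giving E = 351.
χ = V − E + F = 228 − 351 + 117 = -6.
For a closed orientable surface χ = 2 − 2g, so g = (2 − (-6))/2 = 4.

4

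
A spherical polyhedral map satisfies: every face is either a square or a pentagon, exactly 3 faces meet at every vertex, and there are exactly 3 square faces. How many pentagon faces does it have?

Let x be the number of pentagons; then F = 3 + x.
Edge–face incidences: 2E = 4·3 + 5·x = 12 + 5x.
Every vertex has degree 3, so 3V = 2E.
Euler: V − E + F = 2 ⇒ (2E)/3 − E + (3 + x) = 2.
Multiply by 6: 2·(2E) − 3·(2E) + 6·(3 + x) = 12, i.e. 18 + 6x − (12 + 5x) = 12.
Collecting terms: x + 6 = 12, so x = 6.
Then 2E = 12 + 5·6 = 42, so E = 21, V = 2E/3 = 14, F = 3 + 6 = 9.

6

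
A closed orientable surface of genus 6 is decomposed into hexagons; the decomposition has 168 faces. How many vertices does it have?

326

χ = 2 − 2·6 = -10, and every face is a hexagon so 6F = 2E.
E = 6·168/2 = 504. Then V = -10 + E − F = -10 + 504 − 168 = 326.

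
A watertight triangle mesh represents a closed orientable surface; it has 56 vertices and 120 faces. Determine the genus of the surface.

Every face is a triangle, so 2E = 3·120 = 360, giving E = 180.
χ = V − E + F = 56 − 180 + 120 = -4.
For a closed orientable surface χ = 2 − 2g, so g = (2 − (-4))/2 = 3.

3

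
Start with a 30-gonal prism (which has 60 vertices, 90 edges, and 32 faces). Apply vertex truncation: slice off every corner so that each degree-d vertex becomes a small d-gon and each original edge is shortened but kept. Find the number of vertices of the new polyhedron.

Truncation replaces each original edge-end by a new vertex, so V′ = 2E = 180.
Each original edge survives, and each old vertex of degree d contributes d new edges; summing degrees gives Σd = 2E, so E′ = E + 2E = 3E = 270.
Each original face survives and each original vertex becomes one new face: F′ = F + V = 92.

180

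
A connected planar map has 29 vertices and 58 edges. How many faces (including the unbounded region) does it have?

Euler's formula for a connected plane graph: V − E + F = 2, so F = 2 − 29 + 58 = 31.

31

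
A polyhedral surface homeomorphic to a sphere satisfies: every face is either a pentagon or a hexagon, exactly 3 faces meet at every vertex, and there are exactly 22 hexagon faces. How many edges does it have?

Let x be the number of pentagons; then F = 22 + x.
Edge–face incidences: 2E = 6·22 + 5·x = 132 + 5x.
Every vertex has degree 3, so 3V = 2E.
Euler: V − E + F = 2 ⇒ (2E)/3 − E + (22 + x) = 2.
Multiply by 6: 2·(2E) − 3·(2E) + 6·(22 + x) = 12, i.e. 132 + 6x − (132 + 5x) = 12.
Collecting terms: x = 12.
Then 2E = 132 + 5·12 = 192, so E = 96, V = 2E/3 = 64, F = 22 + 12 = 34.

96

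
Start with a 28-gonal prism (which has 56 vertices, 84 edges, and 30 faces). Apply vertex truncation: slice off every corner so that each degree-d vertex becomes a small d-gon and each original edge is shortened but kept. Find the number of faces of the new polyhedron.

Truncation replaces each original edge-end by a new vertex, so V′ = 2E = 168.
Each original edge survives, and each old vertex of degree d contributes d new edges; summing degrees gives Σd = 2E, so E′ = E + 2E = 3E = 252.
Each original face survives and each original vertex becomes one new face: F′ = F + V = 86.

86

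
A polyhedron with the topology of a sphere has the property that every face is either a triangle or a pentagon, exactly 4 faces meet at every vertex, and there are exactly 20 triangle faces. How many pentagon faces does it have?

12

Let x be the number of pentagons; then F = 20 + x.
Edge–face incidences: 2E = 3·20 + 5·x = 60 + 5x.
Every vertex has degree 4, so 4V = 2E.
Euler: V − E + F = 2 ⇒ (2E)/4 − E + (20 + x) = 2.
Multiply by 8: 2·(2E) − 4·(2E) + 8·(20 + x) = 16, i.e. 160 + 8x − 2·(60 + 5x) = 16.
Collecting terms: −2x + 40 = 16, so −2x = −24, so x = 12.
Then 2E = 60 + 5·12 = 120, so E = 60, V = 2E/4 = 30, F = 20 + 12 = 32.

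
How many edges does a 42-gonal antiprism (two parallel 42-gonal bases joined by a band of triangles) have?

An antiprism on an n-gon has two n-gon caps and 2n triangles: V = 2·42 = 84, E = 4·42 = 168, F = 2·42 + 2 = 86.

168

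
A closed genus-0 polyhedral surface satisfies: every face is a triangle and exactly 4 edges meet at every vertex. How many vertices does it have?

6

Each face has 3 edges and each edge borders two faces, so 2E = 3F.
Each vertex has degree 4, so 4V = 2E and hence V = 3F/4.
Euler: V − E + F = 2 ⇒ (3F/4) − (3F/2) + F = 2.
Multiply by 8: (6 − 12 + 8)F = 16, i.e. 2F = 16.
So F = 8, E = 3·8/2 = 12, V = 3·8/4 = 6.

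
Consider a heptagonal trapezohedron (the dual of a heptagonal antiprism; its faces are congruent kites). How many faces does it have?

The n-trapezohedron (dual of the n-antiprism) has V = 2·7 + 2 = 16, E = 4·7 = 28, F = 2·7 = 14.

14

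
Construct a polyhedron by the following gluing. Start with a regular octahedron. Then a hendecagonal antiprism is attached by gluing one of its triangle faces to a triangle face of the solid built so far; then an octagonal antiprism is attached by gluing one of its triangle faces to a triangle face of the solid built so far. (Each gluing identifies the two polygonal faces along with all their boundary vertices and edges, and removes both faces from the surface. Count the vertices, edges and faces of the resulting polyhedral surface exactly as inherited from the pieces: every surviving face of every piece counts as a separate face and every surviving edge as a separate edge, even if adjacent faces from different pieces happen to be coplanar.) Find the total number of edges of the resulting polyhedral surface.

82

A regular octahedron: V=6, E=12, F=8.
Attach a hendecagonal antiprism (V=22, E=44, F=24) along a 3-gon: merge 3 vertices and 3 edges, delete both glued faces → V=25, E=53, F=30.
Attach an octagonal antiprism (V=16, E=32, F=18) along a 3-gon: merge 3 vertices and 3 edges, delete both glued faces → V=38, E=82, F=46.
Check: V − E + F = 38 − 82 + 46 = 2.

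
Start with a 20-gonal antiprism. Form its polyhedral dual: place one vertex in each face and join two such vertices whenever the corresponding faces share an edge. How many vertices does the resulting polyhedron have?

42

The base solid has V = 40, E = 80, F = 42.
The dual swaps V and F and preserves E: V′ = F = 42, E′ = E = 80, F′ = V = 40.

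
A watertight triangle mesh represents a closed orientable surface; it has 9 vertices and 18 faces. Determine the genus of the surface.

Every face is a triangle, so 2E = 3·18 = 54, giving E = 27.
χ = V − E + F = 9 − 27 + 18 = 0.
For a closed orientable surface χ = 2 − 2g, so g = (2 − (0))/2 = 1.

1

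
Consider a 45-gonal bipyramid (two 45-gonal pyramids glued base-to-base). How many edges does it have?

135

A bipyramid over an n-gon has 2n triangular faces and n + 2 vertices: V = 45 + 2 = 47, E = 3·45 = 135, F = 2·45 = 90.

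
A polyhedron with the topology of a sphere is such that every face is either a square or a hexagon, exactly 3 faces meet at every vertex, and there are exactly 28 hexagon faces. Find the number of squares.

Let x be the number of squares; then F = 28 + x.
Edge–face incidences: 2E = 6·28 + 4·x = 168 + 4x.
Every vertex has degree 3, so 3V = 2E.
Euler: V − E + F = 2 ⇒ (2E)/3 − E + (28 + x) = 2.
Multiply by 6: 2·(2E) − 3·(2E) + 6·(28 + x) = 12, i.e. 168 + 6x − (168 + 4x) = 12.
Collecting terms: 2x = 12, so x = 6.
Then 2E = 168 + 4·6 = 192, so E = 96, V = 2E/3 = 64, F = 28 + 6 = 34.

6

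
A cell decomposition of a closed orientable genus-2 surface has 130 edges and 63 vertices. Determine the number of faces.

For a closed orientable surface of genus 2, χ = 2 − 2·2 = -2.
F = -2 − V + E = -2 − 63 + 130 = 65.

65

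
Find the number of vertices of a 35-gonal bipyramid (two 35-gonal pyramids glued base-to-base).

A bipyramid over an n-gon has 2n triangular faces and n + 2 vertices: V = 35 + 2 = 37, E = 3·35 = 105, F = 2·35 = 70.
Check: V − E + F = 37 − 105 + 70 = 2.

37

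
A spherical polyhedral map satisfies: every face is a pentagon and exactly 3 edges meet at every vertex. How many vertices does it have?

Each face has 5 edges and each edge borders two faces, so 2E = 5F.
Each vertex has degree 3, so 3V = 2E and hence V = 5F/3.
Euler: V − E + F = 2 ⇒ (5F/3) − (5F/2) + F = 2.
Multiply by 6: (10 − 15 + 6)F = 12, i.e. 1F = 12.
So F = 12, E = 5·12/2 = 30, V = 5·12/3 = 20.

20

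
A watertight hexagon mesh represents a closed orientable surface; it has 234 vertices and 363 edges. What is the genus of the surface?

5

Every face is a hexagon and each edge borders two faces, so 6F = 2·363, giving F = 121.
χ = V − E + F = 234 − 363 + 121 = -8.
For a closed orientable surface χ = 2 − 2g, so g = (2 − (-8))/2 = 5.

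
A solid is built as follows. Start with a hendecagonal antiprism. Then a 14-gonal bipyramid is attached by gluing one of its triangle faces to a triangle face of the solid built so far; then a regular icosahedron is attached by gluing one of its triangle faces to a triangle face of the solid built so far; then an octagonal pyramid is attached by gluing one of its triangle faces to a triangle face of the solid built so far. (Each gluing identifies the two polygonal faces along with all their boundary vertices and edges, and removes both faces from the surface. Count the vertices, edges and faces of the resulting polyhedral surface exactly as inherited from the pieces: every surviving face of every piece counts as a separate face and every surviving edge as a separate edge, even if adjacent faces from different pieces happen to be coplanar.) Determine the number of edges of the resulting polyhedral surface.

123

A hendecagonal antiprism: V=22, E=44, F=24.
Attach a 14-gonal bipyramid (V=16, E=42, F=28) along a 3-gon: merge 3 vertices and 3 edges, delete both glued faces → V=35, E=83, F=50.
Attach a regular icosahedron (V=12, E=30, F=20) along a 3-gon: merge 3 vertices and 3 edges, delete both glued faces → V=44, E=110, F=68.
Attach an octagonal pyramid (V=9, E=16, F=9) along a 3-gon: merge 3 vertices and 3 edges, delete both glued faces → V=50, E=123, F=75.
Check: V − E + F = 50 − 123 + 75 = 2.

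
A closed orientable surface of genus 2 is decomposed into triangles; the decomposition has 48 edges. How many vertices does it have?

14

χ = 2 − 2·2 = -2, and every face is a triangle so 3F = 2E.
F = 2E/3 = 32. Then V = -2 + E − F = -2 + 48 − 32 = 14.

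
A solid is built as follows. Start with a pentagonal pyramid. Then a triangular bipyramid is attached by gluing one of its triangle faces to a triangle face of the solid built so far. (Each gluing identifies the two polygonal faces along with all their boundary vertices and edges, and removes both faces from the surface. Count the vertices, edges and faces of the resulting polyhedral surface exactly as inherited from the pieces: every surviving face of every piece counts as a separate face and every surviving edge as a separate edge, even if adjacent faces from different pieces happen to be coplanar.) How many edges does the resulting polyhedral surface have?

16

A pentagonal pyramid: V=6, E=10, F=6.
Attach a triangular bipyramid (V=5, E=9, F=6) along a 3-gon: merge 3 vertices and 3 edges, delete both glued faces → V=8, E=16, F=10.
Check: V − E + F = 8 − 16 + 10 = 2.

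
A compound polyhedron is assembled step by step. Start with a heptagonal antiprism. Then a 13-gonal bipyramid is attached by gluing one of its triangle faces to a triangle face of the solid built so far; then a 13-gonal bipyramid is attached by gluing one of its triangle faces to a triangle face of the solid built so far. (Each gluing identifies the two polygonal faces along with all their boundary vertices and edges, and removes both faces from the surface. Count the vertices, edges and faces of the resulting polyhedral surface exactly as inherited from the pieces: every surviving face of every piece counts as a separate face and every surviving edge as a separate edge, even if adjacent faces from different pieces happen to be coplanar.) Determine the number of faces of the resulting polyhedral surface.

A heptagonal antiprism: V=14, E=28, F=16.
Attach a 13-gonal bipyramid (V=15, E=39, F=26) along a 3-gon: merge 3 vertices and 3 edges, delete both glued faces → V=26, E=64, F=40.
Attach a 13-gonal bipyramid (V=15, E=39, F=26) along a 3-gon: merge 3 vertices and 3 edges, delete both glued faces → V=38, E=100, F=64.
Check: V − E + F = 38 − 100 + 64 = 2.

64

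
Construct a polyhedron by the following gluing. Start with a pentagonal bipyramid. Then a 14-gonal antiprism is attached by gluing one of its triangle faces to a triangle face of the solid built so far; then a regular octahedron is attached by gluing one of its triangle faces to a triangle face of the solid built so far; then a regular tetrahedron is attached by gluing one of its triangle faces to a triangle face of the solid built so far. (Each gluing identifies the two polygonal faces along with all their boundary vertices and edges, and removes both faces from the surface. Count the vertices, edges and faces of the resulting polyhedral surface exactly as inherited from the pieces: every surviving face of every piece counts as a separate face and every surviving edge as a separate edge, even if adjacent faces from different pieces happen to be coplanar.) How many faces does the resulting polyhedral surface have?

A pentagonal bipyramid: V=7, E=15, F=10.
Attach a 14-gonal antiprism (V=28, E=56, F=30) along a 3-gon: merge 3 vertices and 3 edges, delete both glued faces → V=32, E=68, F=38.
Attach a regular octahedron (V=6, E=12, F=8) along a 3-gon: merge 3 vertices and 3 edges, delete both glued faces → V=35, E=77, F=44.
Attach a regular tetrahedron (V=4, E=6, F=4) along a 3-gon: merge 3 vertices and 3 edges, delete both glued faces → V=36, E=80, F=46.
Check: V − E + F = 36 − 80 + 46 = 2.

46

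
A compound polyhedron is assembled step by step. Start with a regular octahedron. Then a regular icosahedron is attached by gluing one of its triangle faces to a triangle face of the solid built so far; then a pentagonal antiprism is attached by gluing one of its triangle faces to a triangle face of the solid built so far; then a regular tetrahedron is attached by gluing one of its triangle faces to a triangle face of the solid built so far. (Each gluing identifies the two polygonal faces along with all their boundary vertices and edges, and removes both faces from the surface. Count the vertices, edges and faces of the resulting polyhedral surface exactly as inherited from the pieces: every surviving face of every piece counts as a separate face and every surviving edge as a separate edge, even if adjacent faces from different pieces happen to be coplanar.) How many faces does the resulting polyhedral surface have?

38

A regular octahedron: V=6, E=12, F=8.
Attach a regular icosahedron (V=12, E=30, F=20) along a 3-gon: merge 3 vertices and 3 edges, delete both glued faces → V=15, E=39, F=26.
Attach a pentagonal antiprism (V=10, E=20, F=12) along a 3-gon: merge 3 vertices and 3 edges, delete both glued faces → V=22, E=56, F=36.
Attach a regular tetrahedron (V=4, E=6, F=4) along a 3-gon: merge 3 vertices and 3 edges, delete both glued faces → V=23, E=59, F=38.
Check: V − E + F = 23 − 59 + 38 = 2.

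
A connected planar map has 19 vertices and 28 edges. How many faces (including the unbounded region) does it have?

11

Euler's formula for a connected plane graph: V − E + F = 2, so F = 2 − 19 + 28 = 11.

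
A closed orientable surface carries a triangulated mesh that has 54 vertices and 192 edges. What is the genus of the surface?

Every face is a triangle and each edge borders two faces, so 3F = 2·192, giving F = 128.
χ = V − E + F = 54 − 192 + 128 = -10.
For a closed orientable surface χ = 2 − 2g, so g = (2 − (-10))/2 = 6.

6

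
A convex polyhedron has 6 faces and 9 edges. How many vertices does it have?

5

Here V − E + F = 2.
V = 2 + E − F = 2 + 9 − 6 = 5.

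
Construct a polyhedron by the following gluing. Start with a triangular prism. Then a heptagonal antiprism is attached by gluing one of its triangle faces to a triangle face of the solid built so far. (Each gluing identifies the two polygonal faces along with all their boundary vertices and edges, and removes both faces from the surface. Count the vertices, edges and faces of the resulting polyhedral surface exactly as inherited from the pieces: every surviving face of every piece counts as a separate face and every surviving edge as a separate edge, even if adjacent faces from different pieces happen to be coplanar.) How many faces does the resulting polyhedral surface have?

A triangular prism: V=6, E=9, F=5.
Attach a heptagonal antiprism (V=14, E=28, F=16) along a 3-gon: merge 3 vertices and 3 edges, delete both glued faces → V=17, E=34, F=19.
Check: V − E + F = 17 − 34 + 19 = 2.

19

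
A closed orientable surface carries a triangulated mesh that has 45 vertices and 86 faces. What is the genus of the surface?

Every face is a triangle, so 2E = 3·86 = 258, giving E = 129.
χ = V − E + F = 45 − 129 + 86 = 2.
For a closed orientable surface χ = 2 − 2g, so g = (2 − (2))/2 = 0.

0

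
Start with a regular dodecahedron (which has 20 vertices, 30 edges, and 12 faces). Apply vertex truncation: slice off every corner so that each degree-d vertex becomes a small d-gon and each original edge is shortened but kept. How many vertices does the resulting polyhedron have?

Truncation replaces each original edge-end by a new vertex, so V′ = 2E = 60.
Each original edge survives, and each old vertex of degree d contributes d new edges; summing degrees gives Σd = 2E, so E′ = E + 2E = 3E = 90.
Each original face survives and each original vertex becomes one new face: F′ = F + V = 32.

60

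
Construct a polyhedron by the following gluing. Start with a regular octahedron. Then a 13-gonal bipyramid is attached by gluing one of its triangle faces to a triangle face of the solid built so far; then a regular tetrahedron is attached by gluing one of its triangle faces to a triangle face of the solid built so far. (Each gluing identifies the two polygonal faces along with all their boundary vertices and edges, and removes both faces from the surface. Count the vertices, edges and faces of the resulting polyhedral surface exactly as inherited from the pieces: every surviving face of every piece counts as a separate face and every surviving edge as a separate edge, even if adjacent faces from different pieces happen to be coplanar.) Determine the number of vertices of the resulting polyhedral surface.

A regular octahedron: V=6, E=12, F=8.
Attach a 13-gonal bipyramid (V=15, E=39, F=26) along a 3-gon: merge 3 vertices and 3 edges, delete both glued faces → V=18, E=48, F=32.
Attach a regular tetrahedron (V=4, E=6, F=4) along a 3-gon: merge 3 vertices and 3 edges, delete both glued faces → V=19, E=51, F=34.
Check: V − E + F = 19 − 51 + 34 = 2.

19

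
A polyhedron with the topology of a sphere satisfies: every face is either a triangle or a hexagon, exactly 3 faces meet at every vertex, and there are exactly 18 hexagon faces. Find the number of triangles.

Let x be the number of triangles; then F = 18 + x.
Edge–face incidences: 2E = 6·18 + 3·x = 108 + 3x.
Every vertex has degree 3, so 3V = 2E.
Euler: V − E + F = 2 ⇒ (2E)/3 − E + (18 + x) = 2.
Multiply by 6: 2·(2E) − 3·(2E) + 6·(18 + x) = 12, i.e. 108 + 6x − (108 + 3x) = 12.
Collecting terms: 3x = 12, so x = 4.
Then 2E = 108 + 3·4 = 120, so E = 60, V = 2E/3 = 40, F = 18 + 4 = 22.

4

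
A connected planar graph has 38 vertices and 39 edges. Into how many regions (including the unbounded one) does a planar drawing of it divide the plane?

3

Euler's formula for a connected plane graph: V − E + F = 2, so F = 2 − 38 + 39 = 3.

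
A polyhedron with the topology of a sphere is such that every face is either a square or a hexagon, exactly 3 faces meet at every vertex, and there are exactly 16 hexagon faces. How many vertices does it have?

40

Let x be the number of squares; then F = 16 + x.
Edge–face incidences: 2E = 6·16 + 4·x = 96 + 4x.
Every vertex has degree 3, so 3V = 2E.
Euler: V − E + F = 2 ⇒ (2E)/3 − E + (16 + x) = 2.
Multiply by 6: 2·(2E) − 3·(2E) + 6·(16 + x) = 12, i.e. 96 + 6x − (96 + 4x) = 12.
Collecting terms: 2x = 12, so x = 6.
Then 2E = 96 + 4·6 = 120, so E = 60, V = 2E/3 = 40, F = 16 + 6 = 22.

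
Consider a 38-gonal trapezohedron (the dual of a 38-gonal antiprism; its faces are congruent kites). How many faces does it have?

The n-trapezohedron (dual of the n-antiprism) has V = 2·38 + 2 = 78, E = 4·38 = 152, F = 2·38 = 76.
Check: V − E + F = 78 − 152 + 76 = 2.

76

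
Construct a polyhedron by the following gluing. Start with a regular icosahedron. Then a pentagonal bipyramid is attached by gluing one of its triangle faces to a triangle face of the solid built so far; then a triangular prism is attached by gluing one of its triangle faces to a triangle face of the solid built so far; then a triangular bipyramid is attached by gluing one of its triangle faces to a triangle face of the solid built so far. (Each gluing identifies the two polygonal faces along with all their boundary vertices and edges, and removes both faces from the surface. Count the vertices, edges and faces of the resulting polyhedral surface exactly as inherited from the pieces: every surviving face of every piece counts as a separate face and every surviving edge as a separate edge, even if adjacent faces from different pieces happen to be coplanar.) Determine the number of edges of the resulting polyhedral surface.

54

A regular icosahedron: V=12, E=30, F=20.
Attach a pentagonal bipyramid (V=7, E=15, F=10) along a 3-gon: merge 3 vertices and 3 edges, delete both glued faces → V=16, E=42, F=28.
Attach a triangular prism (V=6, E=9, F=5) along a 3-gon: merge 3 vertices and 3 edges, delete both glued faces → V=19, E=48, F=31.
Attach a triangular bipyramid (V=5, E=9, F=6) along a 3-gon: merge 3 vertices and 3 edges, delete both glued faces → V=21, E=54, F=35.
Check: V − E + F = 21 − 54 + 35 = 2.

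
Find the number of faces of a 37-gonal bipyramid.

A bipyramid over an n-gon has 2n triangular faces and n + 2 vertices: V = 37 + 2 = 39, E = 3·37 = 111, F = 2·37 = 74.

74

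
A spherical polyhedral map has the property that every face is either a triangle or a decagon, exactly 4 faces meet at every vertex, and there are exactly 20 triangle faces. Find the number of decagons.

Let x be the number of decagons; then F = 20 + x.
Edge–face incidences: 2E = 3·20 + 10·x = 60 + 10x.
Every vertex has degree 4, so 4V = 2E.
Euler: V − E + F = 2 ⇒ (2E)/4 − E + (20 + x) = 2.
Multiply by 8: 2·(2E) − 4·(2E) + 8·(20 + x) = 16, i.e. 160 + 8x − 2·(60 + 10x) = 16.
Collecting terms: −12x + 40 = 16, so −12x = −24, so x = 2.
Then 2E = 60 + 10·2 = 80, so E = 40, V = 2E/4 = 20, F = 20 + 2 = 22.

2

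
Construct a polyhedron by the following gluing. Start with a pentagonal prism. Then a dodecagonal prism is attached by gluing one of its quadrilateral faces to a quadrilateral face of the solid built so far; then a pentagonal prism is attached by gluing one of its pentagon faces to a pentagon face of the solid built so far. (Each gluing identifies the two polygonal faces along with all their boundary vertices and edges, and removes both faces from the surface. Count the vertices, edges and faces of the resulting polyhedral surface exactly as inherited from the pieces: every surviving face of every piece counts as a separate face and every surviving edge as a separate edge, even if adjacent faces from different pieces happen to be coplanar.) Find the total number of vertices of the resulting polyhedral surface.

35

A pentagonal prism: V=10, E=15, F=7.
Attach a dodecagonal prism (V=24, E=36, F=14) along a 4-gon: merge 4 vertices and 4 edges, delete both glued faces → V=30, E=47, F=19.
Attach a pentagonal prism (V=10, E=15, F=7) along a 5-gon: merge 5 vertices and 5 edges, delete both glued faces → V=35, E=57, F=24.
Check: V − E + F = 35 − 57 + 24 = 2.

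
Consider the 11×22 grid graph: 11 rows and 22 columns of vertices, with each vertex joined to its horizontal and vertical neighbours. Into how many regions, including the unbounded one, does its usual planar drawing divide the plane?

The grid has V = 11·22 = 242 vertices and E = 11·21 + 22·10 = 451 edges.
F = 2 − V + E = 2 − 242 + 451 = 211.

211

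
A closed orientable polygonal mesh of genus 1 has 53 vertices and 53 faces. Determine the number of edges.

For a closed orientable surface of genus 1, χ = 2 − 2·1 = 0.
E = V + F − (0) = 53 + 53 − (0) = 106.

106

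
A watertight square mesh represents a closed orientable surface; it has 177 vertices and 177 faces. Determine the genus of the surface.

1

Every face is a square, so 2E = 4·177 = 708, giving E = 354.
χ = V − E + F = 177 − 354 + 177 = 0.
For a closed orientable surface χ = 2 − 2g, so g = (2 − (0))/2 = 1.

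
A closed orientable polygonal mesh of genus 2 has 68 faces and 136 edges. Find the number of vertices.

For a closed orientable surface of genus 2, χ = 2 − 2·2 = -2.
V = -2 + E − F = -2 + 136 − 68 = 66.

66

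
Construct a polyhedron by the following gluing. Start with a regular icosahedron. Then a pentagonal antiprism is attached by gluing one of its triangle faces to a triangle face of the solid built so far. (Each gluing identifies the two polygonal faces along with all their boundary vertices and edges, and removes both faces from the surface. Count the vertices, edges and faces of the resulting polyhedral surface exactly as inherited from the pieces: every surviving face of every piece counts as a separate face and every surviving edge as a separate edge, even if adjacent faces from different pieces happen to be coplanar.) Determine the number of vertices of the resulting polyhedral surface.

19

A regular icosahedron: V=12, E=30, F=20.
Attach a pentagonal antiprism (V=10, E=20, F=12) along a 3-gon: merge 3 vertices and 3 edges, delete both glued faces → V=19, E=47, F=30.
Check: V − E + F = 19 − 47 + 30 = 2.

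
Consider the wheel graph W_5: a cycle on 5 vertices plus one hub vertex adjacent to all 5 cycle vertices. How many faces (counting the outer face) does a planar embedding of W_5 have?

6

W_5 has V = 5 + 1 = 6 vertices and E = 2·5 = 10 edges.
By Euler's formula F = 2 − V + E = 2 − 6 + 10 = 6.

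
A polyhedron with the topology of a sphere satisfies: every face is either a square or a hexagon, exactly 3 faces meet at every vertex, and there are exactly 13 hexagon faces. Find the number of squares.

Let x be the number of squares; then F = 13 + x.
Edge–face incidences: 2E = 6·13 + 4·x = 78 + 4x.
Every vertex has degree 3, so 3V = 2E.
Euler: V − E + F = 2 ⇒ (2E)/3 − E + (13 + x) = 2.
Multiply by 6: 2·(2E) − 3·(2E) + 6·(13 + x) = 12, i.e. 78 + 6x − (78 + 4x) = 12.
Collecting terms: 2x = 12, so x = 6.
Then 2E = 78 + 4·6 = 102, so E = 51, V = 2E/3 = 34, F = 13 + 6 = 19.

6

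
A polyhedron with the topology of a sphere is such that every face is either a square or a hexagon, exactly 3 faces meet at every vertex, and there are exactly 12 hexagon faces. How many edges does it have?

Let x be the number of squares; then F = 12 + x.
Edge–face incidences: 2E = 6·12 + 4·x = 72 + 4x.
Every vertex has degree 3, so 3V = 2E.
Euler: V − E + F = 2 ⇒ (2E)/3 − E + (12 + x) = 2.
Multiply by 6: 2·(2E) − 3·(2E) + 6·(12 + x) = 12, i.e. 72 + 6x − (72 + 4x) = 12.
Collecting terms: 2x = 12, so x = 6.
Then 2E = 72 + 4·6 = 96, so E = 48, V = 2E/3 = 32, F = 12 + 6 = 18.

48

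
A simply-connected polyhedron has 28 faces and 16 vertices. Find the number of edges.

42

Here V − E + F = 2.
E = V + F − (2) = 16 + 28 − (2) = 42.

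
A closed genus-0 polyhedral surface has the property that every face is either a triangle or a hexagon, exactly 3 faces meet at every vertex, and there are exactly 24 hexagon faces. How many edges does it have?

Let x be the number of triangles; then F = 24 + x.
Edge–face incidences: 2E = 6·24 + 3·x = 144 + 3x.
Every vertex has degree 3, so 3V = 2E.
Euler: V − E + F = 2 ⇒ (2E)/3 − E + (24 + x) = 2.
Multiply by 6: 2·(2E) − 3·(2E) + 6·(24 + x) = 12, i.e. 144 + 6x − (144 + 3x) = 12.
Collecting terms: 3x = 12, so x = 4.
Then 2E = 144 + 3·4 = 156, so E = 78, V = 2E/3 = 52, F = 24 + 4 = 28.

78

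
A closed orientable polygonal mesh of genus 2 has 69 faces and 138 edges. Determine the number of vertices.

For a closed orientable surface of genus 2, χ = 2 − 2·2 = -2.
V = -2 + E − F = -2 + 138 − 69 = 67.

67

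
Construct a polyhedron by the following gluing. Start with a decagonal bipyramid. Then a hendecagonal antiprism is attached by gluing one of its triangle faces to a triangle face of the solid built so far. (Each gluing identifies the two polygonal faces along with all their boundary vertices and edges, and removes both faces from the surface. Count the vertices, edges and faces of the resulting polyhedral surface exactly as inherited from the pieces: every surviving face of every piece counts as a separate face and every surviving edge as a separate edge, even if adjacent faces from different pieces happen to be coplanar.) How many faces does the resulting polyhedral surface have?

42

A decagonal bipyramid: V=12, E=30, F=20.
Attach a hendecagonal antiprism (V=22, E=44, F=24) along a 3-gon: merge 3 vertices and 3 edges, delete both glued faces → V=31, E=71, F=42.
Check: V − E + F = 31 − 71 + 42 = 2.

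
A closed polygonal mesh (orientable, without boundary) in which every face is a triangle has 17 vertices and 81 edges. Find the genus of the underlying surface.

Every face is a triangle and each edge borders two faces, so 3F = 2·81, giving F = 54.
χ = V − E + F = 17 − 81 + 54 = -10.
For a closed orientable surface χ = 2 − 2g, so g = (2 − (-10))/2 = 6.

6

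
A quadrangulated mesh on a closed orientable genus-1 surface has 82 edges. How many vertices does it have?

χ = 2 − 2·1 = 0, and every face is a square so 4F = 2E.
F = 2E/4 = 41. Then V = 0 + E − F = 0 + 82 − 41 = 41.

41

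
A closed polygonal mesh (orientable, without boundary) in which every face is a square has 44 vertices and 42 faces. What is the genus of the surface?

0

Every face is a square, so 2E = 4·42 = 168, giving E = 84.
χ = V − E + F = 44 − 84 + 42 = 2.
For a closed orientable surface χ = 2 − 2g, so g = (2 − (2))/2 = 0.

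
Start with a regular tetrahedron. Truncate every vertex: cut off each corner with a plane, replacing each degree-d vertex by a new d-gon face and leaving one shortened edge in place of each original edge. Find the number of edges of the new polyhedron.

The base solid has V = 4, E = 6, F = 4.
Truncation replaces each original edge-end by a new vertex, so V′ = 2E = 12.
Each original edge survives, and each old vertex of degree d contributes d new edges; summing degrees gives Σd = 2E, so E′ = E + 2E = 3E = 18.
Each original face survives and each original vertex becomes one new face: F′ = F + V = 8.

18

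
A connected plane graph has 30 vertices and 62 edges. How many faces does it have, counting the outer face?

Euler's formula for a connected plane graph: V − E + F = 2, so F = 2 − 30 + 62 = 34.

34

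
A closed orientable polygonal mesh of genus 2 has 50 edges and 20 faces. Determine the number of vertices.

For a closed orientable surface of genus 2, χ = 2 − 2·2 = -2.
V = -2 + E − F = -2 + 50 − 20 = 28.

28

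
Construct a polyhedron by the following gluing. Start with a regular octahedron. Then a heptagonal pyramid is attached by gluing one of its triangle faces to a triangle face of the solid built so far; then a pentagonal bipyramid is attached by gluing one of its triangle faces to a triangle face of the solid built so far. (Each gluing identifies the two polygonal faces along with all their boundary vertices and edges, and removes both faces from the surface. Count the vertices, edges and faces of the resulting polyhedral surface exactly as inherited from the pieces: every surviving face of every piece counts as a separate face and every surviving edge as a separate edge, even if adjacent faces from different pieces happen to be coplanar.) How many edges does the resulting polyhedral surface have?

35

A regular octahedron: V=6, E=12, F=8.
Attach a heptagonal pyramid (V=8, E=14, F=8) along a 3-gon: merge 3 vertices and 3 edges, delete both glued faces → V=11, E=23, F=14.
Attach a pentagonal bipyramid (V=7, E=15, F=10) along a 3-gon: merge 3 vertices and 3 edges, delete both glued faces → V=15, E=35, F=22.
Check: V − E + F = 15 − 35 + 22 = 2.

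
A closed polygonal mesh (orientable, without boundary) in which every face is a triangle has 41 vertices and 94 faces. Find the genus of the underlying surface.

Every face is a triangle, so 2E = 3·94 = 282, giving E = 141.
χ = V − E + F = 41 − 141 + 94 = -6.
For a closed orientable surface χ = 2 − 2g, so g = (2 − (-6))/2 = 4.

4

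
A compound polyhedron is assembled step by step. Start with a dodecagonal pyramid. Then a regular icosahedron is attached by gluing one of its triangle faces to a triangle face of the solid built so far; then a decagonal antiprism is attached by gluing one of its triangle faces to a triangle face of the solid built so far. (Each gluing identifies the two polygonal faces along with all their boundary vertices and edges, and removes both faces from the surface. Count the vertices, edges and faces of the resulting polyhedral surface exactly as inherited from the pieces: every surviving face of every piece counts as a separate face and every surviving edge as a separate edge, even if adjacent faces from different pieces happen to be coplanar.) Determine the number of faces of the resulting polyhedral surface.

A dodecagonal pyramid: V=13, E=24, F=13.
Attach a regular icosahedron (V=12, E=30, F=20) along a 3-gon: merge 3 vertices and 3 edges, delete both glued faces → V=22, E=51, F=31.
Attach a decagonal antiprism (V=20, E=40, F=22) along a 3-gon: merge 3 vertices and 3 edges, delete both glued faces → V=39, E=88, F=51.
Check: V − E + F = 39 − 88 + 51 = 2.

51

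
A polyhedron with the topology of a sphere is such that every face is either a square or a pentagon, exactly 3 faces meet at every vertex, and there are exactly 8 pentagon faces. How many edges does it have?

Let x be the number of squares; then F = 8 + x.
Edge–face incidences: 2E = 5·8 + 4·x = 40 + 4x.
Every vertex has degree 3, so 3V = 2E.
Euler: V − E + F = 2 ⇒ (2E)/3 − E + (8 + x) = 2.
Multiply by 6: 2·(2E) − 3·(2E) + 6·(8 + x) = 12, i.e. 48 + 6x − (40 + 4x) = 12.
Collecting terms: 2x + 8 = 12, so 2x = 4, so x = 2.
Then 2E = 40 + 4·2 = 48, so E = 24, V = 2E/3 = 16, F = 8 + 2 = 10.

24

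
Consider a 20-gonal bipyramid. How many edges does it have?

60

A bipyramid over an n-gon has 2n triangular faces and n + 2 vertices: V = 20 + 2 = 22, E = 3·20 = 60, F = 2·20 = 40.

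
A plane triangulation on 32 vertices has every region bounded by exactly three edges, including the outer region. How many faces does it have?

60

In a plane triangulation 3F = 2E and V − E + F = 2, so F = 2V − 4 = 2·32 − 4 = 60.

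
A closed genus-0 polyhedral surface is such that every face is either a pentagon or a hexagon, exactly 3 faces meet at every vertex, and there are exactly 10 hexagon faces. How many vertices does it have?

Let x be the number of pentagons; then F = 10 + x.
Edge–face incidences: 2E = 6·10 + 5·x = 60 + 5x.
Every vertex has degree 3, so 3V = 2E.
Euler: V − E + F = 2 ⇒ (2E)/3 − E + (10 + x) = 2.
Multiply by 6: 2·(2E) − 3·(2E) + 6·(10 + x) = 12, i.e. 60 + 6x − (60 + 5x) = 12.
Collecting terms: x = 12.
Then 2E = 60 + 5·12 = 120, so E = 60, V = 2E/3 = 40, F = 10 + 12 = 22.

40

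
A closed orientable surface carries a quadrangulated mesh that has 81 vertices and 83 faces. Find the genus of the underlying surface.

Every face is a square, so 2E = 4·83 = 332, giving E = 166.
χ = V − E + F = 81 − 166 + 83 = -2.
For a closed orientable surface χ = 2 − 2g, so g = (2 − (-2))/2 = 2.

2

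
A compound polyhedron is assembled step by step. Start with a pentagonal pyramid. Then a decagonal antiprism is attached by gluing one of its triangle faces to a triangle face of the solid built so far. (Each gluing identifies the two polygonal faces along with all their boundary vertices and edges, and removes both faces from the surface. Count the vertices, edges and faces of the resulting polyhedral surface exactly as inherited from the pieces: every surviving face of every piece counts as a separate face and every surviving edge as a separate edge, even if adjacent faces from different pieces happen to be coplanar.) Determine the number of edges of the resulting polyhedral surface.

47

A pentagonal pyramid: V=6, E=10, F=6.
Attach a decagonal antiprism (V=20, E=40, F=22) along a 3-gon: merge 3 vertices and 3 edges, delete both glued faces → V=23, E=47, F=26.
Check: V − E + F = 23 − 47 + 26 = 2.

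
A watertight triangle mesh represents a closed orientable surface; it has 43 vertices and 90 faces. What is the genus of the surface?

2

Every face is a triangle, so 2E = 3·90 = 270, giving E = 135.
χ = V − E + F = 43 − 135 + 90 = -2.
For a closed orientable surface χ = 2 − 2g, so g = (2 − (-2))/2 = 2.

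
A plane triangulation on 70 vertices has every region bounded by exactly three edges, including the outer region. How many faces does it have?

In a plane triangulation 3F = 2E and V − E + F = 2, so F = 2V − 4 = 2·70 − 4 = 136.

136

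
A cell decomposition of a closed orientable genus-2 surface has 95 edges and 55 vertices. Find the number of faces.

38

For a closed orientable surface of genus 2, χ = 2 − 2·2 = -2.
F = -2 − V + E = -2 − 55 + 95 = 38.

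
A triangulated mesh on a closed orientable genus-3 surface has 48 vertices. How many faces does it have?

χ = 2 − 2·3 = -4, and every face is a triangle so 3F = 2E.
V − E + F = -4 with E = 3F/2 gives 48 − (3/2 − 1)·F = -4, so F = 104 and E = 156.

104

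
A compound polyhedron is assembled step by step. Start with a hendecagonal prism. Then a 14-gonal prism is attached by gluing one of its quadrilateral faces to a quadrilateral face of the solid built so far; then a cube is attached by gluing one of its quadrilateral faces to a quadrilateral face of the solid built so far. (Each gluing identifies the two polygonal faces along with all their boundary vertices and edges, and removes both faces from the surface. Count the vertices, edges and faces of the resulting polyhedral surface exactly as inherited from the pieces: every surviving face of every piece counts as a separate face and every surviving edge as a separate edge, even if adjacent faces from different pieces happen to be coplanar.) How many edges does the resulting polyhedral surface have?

A hendecagonal prism: V=22, E=33, F=13.
Attach a 14-gonal prism (V=28, E=42, F=16) along a 4-gon: merge 4 vertices and 4 edges, delete both glued faces → V=46, E=71, F=27.
Attach a cube (V=8, E=12, F=6) along a 4-gon: merge 4 vertices and 4 edges, delete both glued faces → V=50, E=79, F=31.
Check: V − E + F = 50 − 79 + 31 = 2.

79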